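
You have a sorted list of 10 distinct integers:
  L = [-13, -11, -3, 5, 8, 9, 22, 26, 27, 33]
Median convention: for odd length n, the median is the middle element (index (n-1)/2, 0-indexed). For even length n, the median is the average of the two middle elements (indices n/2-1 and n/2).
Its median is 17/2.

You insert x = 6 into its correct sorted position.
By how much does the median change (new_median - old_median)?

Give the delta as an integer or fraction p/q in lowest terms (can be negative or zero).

Old median = 17/2
After inserting x = 6: new sorted = [-13, -11, -3, 5, 6, 8, 9, 22, 26, 27, 33]
New median = 8
Delta = 8 - 17/2 = -1/2

Answer: -1/2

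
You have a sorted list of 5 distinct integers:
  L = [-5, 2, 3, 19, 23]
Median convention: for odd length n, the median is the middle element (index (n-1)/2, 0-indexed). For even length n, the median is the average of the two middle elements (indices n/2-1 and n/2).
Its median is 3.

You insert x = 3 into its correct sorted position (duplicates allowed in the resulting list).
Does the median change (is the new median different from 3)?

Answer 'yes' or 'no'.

Answer: no

Derivation:
Old median = 3
Insert x = 3
New median = 3
Changed? no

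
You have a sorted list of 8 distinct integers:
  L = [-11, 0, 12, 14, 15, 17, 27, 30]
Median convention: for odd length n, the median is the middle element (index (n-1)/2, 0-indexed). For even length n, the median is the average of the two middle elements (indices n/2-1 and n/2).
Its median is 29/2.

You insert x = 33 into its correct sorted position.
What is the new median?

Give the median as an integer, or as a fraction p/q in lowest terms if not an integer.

Answer: 15

Derivation:
Old list (sorted, length 8): [-11, 0, 12, 14, 15, 17, 27, 30]
Old median = 29/2
Insert x = 33
Old length even (8). Middle pair: indices 3,4 = 14,15.
New length odd (9). New median = single middle element.
x = 33: 8 elements are < x, 0 elements are > x.
New sorted list: [-11, 0, 12, 14, 15, 17, 27, 30, 33]
New median = 15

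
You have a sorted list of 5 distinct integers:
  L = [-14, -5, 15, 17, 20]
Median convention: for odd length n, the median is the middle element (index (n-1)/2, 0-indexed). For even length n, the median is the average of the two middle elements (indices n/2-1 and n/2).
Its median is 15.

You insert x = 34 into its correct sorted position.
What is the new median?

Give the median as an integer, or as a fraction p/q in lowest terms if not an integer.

Old list (sorted, length 5): [-14, -5, 15, 17, 20]
Old median = 15
Insert x = 34
Old length odd (5). Middle was index 2 = 15.
New length even (6). New median = avg of two middle elements.
x = 34: 5 elements are < x, 0 elements are > x.
New sorted list: [-14, -5, 15, 17, 20, 34]
New median = 16

Answer: 16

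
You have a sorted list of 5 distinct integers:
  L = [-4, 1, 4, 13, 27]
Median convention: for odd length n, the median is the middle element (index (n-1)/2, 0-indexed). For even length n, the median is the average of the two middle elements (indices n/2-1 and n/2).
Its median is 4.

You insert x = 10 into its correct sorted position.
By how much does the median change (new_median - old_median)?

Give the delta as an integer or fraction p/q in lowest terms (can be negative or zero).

Answer: 3

Derivation:
Old median = 4
After inserting x = 10: new sorted = [-4, 1, 4, 10, 13, 27]
New median = 7
Delta = 7 - 4 = 3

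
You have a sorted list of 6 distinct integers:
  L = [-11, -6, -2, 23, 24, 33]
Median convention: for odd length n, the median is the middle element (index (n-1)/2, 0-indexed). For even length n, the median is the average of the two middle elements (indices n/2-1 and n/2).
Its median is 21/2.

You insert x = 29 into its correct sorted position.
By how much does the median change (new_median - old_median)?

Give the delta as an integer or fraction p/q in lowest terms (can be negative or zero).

Answer: 25/2

Derivation:
Old median = 21/2
After inserting x = 29: new sorted = [-11, -6, -2, 23, 24, 29, 33]
New median = 23
Delta = 23 - 21/2 = 25/2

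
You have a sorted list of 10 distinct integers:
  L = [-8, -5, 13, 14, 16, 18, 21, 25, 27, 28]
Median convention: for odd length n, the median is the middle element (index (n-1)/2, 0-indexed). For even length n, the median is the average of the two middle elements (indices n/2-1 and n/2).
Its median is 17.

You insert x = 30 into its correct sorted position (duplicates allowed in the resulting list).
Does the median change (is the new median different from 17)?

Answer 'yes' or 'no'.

Old median = 17
Insert x = 30
New median = 18
Changed? yes

Answer: yes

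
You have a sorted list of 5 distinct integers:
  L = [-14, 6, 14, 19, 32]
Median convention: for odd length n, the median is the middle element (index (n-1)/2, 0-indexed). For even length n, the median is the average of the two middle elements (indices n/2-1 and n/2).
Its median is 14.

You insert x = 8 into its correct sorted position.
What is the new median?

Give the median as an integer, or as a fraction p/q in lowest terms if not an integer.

Old list (sorted, length 5): [-14, 6, 14, 19, 32]
Old median = 14
Insert x = 8
Old length odd (5). Middle was index 2 = 14.
New length even (6). New median = avg of two middle elements.
x = 8: 2 elements are < x, 3 elements are > x.
New sorted list: [-14, 6, 8, 14, 19, 32]
New median = 11

Answer: 11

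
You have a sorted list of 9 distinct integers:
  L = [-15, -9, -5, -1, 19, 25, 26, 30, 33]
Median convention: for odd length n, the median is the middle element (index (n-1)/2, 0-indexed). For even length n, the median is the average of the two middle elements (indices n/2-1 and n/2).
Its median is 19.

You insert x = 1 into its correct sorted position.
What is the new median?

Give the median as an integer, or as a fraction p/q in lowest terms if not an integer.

Old list (sorted, length 9): [-15, -9, -5, -1, 19, 25, 26, 30, 33]
Old median = 19
Insert x = 1
Old length odd (9). Middle was index 4 = 19.
New length even (10). New median = avg of two middle elements.
x = 1: 4 elements are < x, 5 elements are > x.
New sorted list: [-15, -9, -5, -1, 1, 19, 25, 26, 30, 33]
New median = 10

Answer: 10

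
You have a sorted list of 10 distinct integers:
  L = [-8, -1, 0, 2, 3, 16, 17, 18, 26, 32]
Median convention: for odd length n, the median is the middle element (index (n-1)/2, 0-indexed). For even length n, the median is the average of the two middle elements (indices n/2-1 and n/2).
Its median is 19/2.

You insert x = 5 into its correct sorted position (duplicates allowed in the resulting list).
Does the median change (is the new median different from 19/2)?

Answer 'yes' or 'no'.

Old median = 19/2
Insert x = 5
New median = 5
Changed? yes

Answer: yes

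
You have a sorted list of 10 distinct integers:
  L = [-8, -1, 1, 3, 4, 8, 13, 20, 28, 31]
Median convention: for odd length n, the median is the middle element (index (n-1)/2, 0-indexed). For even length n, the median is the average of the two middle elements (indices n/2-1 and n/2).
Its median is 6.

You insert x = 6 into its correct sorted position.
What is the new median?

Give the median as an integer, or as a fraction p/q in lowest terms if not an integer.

Old list (sorted, length 10): [-8, -1, 1, 3, 4, 8, 13, 20, 28, 31]
Old median = 6
Insert x = 6
Old length even (10). Middle pair: indices 4,5 = 4,8.
New length odd (11). New median = single middle element.
x = 6: 5 elements are < x, 5 elements are > x.
New sorted list: [-8, -1, 1, 3, 4, 6, 8, 13, 20, 28, 31]
New median = 6

Answer: 6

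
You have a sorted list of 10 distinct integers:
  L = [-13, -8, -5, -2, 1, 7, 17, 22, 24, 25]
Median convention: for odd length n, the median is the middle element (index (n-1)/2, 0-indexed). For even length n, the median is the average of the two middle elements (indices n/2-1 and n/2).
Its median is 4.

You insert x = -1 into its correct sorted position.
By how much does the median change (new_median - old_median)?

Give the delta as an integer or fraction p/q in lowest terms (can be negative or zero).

Answer: -3

Derivation:
Old median = 4
After inserting x = -1: new sorted = [-13, -8, -5, -2, -1, 1, 7, 17, 22, 24, 25]
New median = 1
Delta = 1 - 4 = -3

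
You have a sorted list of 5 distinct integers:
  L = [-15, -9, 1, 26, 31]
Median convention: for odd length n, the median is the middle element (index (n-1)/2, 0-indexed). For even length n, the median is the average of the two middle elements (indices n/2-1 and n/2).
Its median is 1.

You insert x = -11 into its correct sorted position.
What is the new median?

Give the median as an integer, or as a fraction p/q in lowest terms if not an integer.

Old list (sorted, length 5): [-15, -9, 1, 26, 31]
Old median = 1
Insert x = -11
Old length odd (5). Middle was index 2 = 1.
New length even (6). New median = avg of two middle elements.
x = -11: 1 elements are < x, 4 elements are > x.
New sorted list: [-15, -11, -9, 1, 26, 31]
New median = -4

Answer: -4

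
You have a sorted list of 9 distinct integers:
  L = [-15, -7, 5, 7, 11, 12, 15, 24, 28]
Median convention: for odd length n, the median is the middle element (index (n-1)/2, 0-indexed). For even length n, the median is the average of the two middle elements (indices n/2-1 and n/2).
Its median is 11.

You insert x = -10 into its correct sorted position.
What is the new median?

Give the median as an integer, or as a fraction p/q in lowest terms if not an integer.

Answer: 9

Derivation:
Old list (sorted, length 9): [-15, -7, 5, 7, 11, 12, 15, 24, 28]
Old median = 11
Insert x = -10
Old length odd (9). Middle was index 4 = 11.
New length even (10). New median = avg of two middle elements.
x = -10: 1 elements are < x, 8 elements are > x.
New sorted list: [-15, -10, -7, 5, 7, 11, 12, 15, 24, 28]
New median = 9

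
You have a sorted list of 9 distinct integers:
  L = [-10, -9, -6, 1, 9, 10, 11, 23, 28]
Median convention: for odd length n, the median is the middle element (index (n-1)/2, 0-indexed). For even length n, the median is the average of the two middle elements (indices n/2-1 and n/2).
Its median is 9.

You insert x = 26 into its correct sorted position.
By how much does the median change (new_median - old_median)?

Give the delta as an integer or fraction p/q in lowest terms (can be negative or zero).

Old median = 9
After inserting x = 26: new sorted = [-10, -9, -6, 1, 9, 10, 11, 23, 26, 28]
New median = 19/2
Delta = 19/2 - 9 = 1/2

Answer: 1/2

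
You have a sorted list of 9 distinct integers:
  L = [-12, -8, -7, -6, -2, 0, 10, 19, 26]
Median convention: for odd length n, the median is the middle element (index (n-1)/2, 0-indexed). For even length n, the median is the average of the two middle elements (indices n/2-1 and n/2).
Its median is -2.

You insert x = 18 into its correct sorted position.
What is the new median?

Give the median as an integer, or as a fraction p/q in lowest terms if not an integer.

Answer: -1

Derivation:
Old list (sorted, length 9): [-12, -8, -7, -6, -2, 0, 10, 19, 26]
Old median = -2
Insert x = 18
Old length odd (9). Middle was index 4 = -2.
New length even (10). New median = avg of two middle elements.
x = 18: 7 elements are < x, 2 elements are > x.
New sorted list: [-12, -8, -7, -6, -2, 0, 10, 18, 19, 26]
New median = -1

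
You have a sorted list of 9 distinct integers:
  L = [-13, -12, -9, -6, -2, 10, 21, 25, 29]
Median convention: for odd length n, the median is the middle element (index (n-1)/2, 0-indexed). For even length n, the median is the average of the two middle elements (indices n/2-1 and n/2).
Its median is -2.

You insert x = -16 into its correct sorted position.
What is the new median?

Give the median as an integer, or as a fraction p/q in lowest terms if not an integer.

Answer: -4

Derivation:
Old list (sorted, length 9): [-13, -12, -9, -6, -2, 10, 21, 25, 29]
Old median = -2
Insert x = -16
Old length odd (9). Middle was index 4 = -2.
New length even (10). New median = avg of two middle elements.
x = -16: 0 elements are < x, 9 elements are > x.
New sorted list: [-16, -13, -12, -9, -6, -2, 10, 21, 25, 29]
New median = -4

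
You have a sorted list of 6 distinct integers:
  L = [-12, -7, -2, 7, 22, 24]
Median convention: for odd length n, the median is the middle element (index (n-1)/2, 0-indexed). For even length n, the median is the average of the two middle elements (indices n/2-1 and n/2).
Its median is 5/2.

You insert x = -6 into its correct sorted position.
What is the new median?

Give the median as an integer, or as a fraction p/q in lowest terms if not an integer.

Old list (sorted, length 6): [-12, -7, -2, 7, 22, 24]
Old median = 5/2
Insert x = -6
Old length even (6). Middle pair: indices 2,3 = -2,7.
New length odd (7). New median = single middle element.
x = -6: 2 elements are < x, 4 elements are > x.
New sorted list: [-12, -7, -6, -2, 7, 22, 24]
New median = -2

Answer: -2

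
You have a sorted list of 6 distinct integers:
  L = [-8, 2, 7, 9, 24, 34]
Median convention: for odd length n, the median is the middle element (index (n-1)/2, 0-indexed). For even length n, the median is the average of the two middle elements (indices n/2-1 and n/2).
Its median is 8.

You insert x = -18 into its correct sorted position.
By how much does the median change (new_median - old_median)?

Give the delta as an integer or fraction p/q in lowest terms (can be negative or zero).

Answer: -1

Derivation:
Old median = 8
After inserting x = -18: new sorted = [-18, -8, 2, 7, 9, 24, 34]
New median = 7
Delta = 7 - 8 = -1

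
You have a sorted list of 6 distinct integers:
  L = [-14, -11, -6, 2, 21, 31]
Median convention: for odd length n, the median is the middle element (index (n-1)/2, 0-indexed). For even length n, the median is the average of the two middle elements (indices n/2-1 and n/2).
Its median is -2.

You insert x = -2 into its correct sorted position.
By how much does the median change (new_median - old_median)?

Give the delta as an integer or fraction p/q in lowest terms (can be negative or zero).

Answer: 0

Derivation:
Old median = -2
After inserting x = -2: new sorted = [-14, -11, -6, -2, 2, 21, 31]
New median = -2
Delta = -2 - -2 = 0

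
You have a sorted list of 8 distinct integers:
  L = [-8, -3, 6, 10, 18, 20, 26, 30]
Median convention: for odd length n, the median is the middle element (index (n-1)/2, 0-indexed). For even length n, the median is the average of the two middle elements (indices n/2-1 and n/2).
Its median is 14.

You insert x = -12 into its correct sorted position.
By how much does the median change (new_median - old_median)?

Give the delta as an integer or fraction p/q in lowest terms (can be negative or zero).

Answer: -4

Derivation:
Old median = 14
After inserting x = -12: new sorted = [-12, -8, -3, 6, 10, 18, 20, 26, 30]
New median = 10
Delta = 10 - 14 = -4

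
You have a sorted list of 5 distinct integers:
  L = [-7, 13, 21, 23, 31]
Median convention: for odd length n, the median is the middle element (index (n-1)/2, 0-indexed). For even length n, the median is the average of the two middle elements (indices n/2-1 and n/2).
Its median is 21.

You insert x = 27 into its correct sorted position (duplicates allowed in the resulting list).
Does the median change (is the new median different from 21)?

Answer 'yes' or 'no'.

Answer: yes

Derivation:
Old median = 21
Insert x = 27
New median = 22
Changed? yes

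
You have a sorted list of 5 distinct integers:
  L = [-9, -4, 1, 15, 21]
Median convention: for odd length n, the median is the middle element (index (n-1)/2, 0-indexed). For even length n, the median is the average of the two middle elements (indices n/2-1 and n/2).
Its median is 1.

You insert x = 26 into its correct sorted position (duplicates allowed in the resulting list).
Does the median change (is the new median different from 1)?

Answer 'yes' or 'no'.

Old median = 1
Insert x = 26
New median = 8
Changed? yes

Answer: yes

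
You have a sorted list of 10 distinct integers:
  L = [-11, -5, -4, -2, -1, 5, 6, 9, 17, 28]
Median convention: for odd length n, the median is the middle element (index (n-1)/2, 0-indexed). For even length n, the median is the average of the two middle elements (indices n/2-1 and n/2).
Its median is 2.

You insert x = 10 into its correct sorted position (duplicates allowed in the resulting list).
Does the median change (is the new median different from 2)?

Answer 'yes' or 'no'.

Old median = 2
Insert x = 10
New median = 5
Changed? yes

Answer: yes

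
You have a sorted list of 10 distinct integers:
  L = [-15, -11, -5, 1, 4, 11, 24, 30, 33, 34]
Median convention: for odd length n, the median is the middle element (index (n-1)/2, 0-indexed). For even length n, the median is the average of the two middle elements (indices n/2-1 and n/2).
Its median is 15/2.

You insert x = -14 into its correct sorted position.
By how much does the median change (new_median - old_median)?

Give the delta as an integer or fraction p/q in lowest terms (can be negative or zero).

Answer: -7/2

Derivation:
Old median = 15/2
After inserting x = -14: new sorted = [-15, -14, -11, -5, 1, 4, 11, 24, 30, 33, 34]
New median = 4
Delta = 4 - 15/2 = -7/2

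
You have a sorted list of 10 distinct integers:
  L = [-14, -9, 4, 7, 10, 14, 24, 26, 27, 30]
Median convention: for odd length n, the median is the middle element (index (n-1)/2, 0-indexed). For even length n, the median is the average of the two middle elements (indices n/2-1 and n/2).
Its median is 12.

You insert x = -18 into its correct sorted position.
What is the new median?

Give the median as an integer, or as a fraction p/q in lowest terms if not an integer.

Old list (sorted, length 10): [-14, -9, 4, 7, 10, 14, 24, 26, 27, 30]
Old median = 12
Insert x = -18
Old length even (10). Middle pair: indices 4,5 = 10,14.
New length odd (11). New median = single middle element.
x = -18: 0 elements are < x, 10 elements are > x.
New sorted list: [-18, -14, -9, 4, 7, 10, 14, 24, 26, 27, 30]
New median = 10

Answer: 10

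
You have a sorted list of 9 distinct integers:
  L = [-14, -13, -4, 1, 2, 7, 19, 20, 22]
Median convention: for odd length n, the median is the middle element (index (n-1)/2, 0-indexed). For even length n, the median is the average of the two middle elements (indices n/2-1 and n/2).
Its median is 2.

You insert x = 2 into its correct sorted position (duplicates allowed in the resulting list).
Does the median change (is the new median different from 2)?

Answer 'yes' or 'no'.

Old median = 2
Insert x = 2
New median = 2
Changed? no

Answer: no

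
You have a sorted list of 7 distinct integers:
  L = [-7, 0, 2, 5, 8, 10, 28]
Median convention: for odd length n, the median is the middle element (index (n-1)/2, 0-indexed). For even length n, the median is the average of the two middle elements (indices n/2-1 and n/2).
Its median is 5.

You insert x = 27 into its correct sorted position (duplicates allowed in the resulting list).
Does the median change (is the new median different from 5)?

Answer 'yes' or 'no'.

Answer: yes

Derivation:
Old median = 5
Insert x = 27
New median = 13/2
Changed? yes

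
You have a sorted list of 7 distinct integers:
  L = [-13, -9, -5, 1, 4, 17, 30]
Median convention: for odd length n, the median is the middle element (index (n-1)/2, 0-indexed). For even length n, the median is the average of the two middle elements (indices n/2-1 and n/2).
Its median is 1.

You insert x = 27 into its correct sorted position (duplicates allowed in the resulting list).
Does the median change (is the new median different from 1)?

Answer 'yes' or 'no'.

Answer: yes

Derivation:
Old median = 1
Insert x = 27
New median = 5/2
Changed? yes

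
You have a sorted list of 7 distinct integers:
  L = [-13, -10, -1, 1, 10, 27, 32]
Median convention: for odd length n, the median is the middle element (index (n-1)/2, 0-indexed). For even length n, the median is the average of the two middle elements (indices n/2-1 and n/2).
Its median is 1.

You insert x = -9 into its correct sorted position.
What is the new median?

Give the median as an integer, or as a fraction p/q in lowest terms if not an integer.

Old list (sorted, length 7): [-13, -10, -1, 1, 10, 27, 32]
Old median = 1
Insert x = -9
Old length odd (7). Middle was index 3 = 1.
New length even (8). New median = avg of two middle elements.
x = -9: 2 elements are < x, 5 elements are > x.
New sorted list: [-13, -10, -9, -1, 1, 10, 27, 32]
New median = 0

Answer: 0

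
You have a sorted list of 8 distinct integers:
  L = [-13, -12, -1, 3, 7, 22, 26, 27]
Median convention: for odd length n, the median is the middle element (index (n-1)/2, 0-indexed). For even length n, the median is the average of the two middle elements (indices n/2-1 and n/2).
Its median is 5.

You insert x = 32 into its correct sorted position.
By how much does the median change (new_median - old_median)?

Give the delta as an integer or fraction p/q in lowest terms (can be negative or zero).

Answer: 2

Derivation:
Old median = 5
After inserting x = 32: new sorted = [-13, -12, -1, 3, 7, 22, 26, 27, 32]
New median = 7
Delta = 7 - 5 = 2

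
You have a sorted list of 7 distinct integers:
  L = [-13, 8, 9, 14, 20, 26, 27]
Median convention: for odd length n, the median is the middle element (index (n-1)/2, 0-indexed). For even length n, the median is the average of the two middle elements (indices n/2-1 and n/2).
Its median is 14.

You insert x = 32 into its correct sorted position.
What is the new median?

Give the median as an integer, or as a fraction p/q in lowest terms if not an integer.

Answer: 17

Derivation:
Old list (sorted, length 7): [-13, 8, 9, 14, 20, 26, 27]
Old median = 14
Insert x = 32
Old length odd (7). Middle was index 3 = 14.
New length even (8). New median = avg of two middle elements.
x = 32: 7 elements are < x, 0 elements are > x.
New sorted list: [-13, 8, 9, 14, 20, 26, 27, 32]
New median = 17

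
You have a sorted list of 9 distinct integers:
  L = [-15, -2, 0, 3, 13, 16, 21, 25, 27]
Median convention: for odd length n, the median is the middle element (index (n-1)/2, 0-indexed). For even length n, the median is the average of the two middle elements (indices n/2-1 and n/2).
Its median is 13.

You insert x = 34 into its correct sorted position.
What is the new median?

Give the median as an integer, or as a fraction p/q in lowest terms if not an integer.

Answer: 29/2

Derivation:
Old list (sorted, length 9): [-15, -2, 0, 3, 13, 16, 21, 25, 27]
Old median = 13
Insert x = 34
Old length odd (9). Middle was index 4 = 13.
New length even (10). New median = avg of two middle elements.
x = 34: 9 elements are < x, 0 elements are > x.
New sorted list: [-15, -2, 0, 3, 13, 16, 21, 25, 27, 34]
New median = 29/2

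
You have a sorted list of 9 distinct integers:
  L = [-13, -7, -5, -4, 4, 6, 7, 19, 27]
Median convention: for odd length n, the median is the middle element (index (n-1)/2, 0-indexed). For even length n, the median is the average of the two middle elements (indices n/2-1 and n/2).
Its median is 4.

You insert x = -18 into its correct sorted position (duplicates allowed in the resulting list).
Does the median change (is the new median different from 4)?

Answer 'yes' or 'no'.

Old median = 4
Insert x = -18
New median = 0
Changed? yes

Answer: yes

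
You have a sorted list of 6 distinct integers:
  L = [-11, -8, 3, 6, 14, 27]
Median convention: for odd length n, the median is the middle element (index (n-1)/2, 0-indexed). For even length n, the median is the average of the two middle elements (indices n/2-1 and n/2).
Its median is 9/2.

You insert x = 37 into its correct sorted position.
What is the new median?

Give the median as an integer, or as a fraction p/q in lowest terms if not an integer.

Answer: 6

Derivation:
Old list (sorted, length 6): [-11, -8, 3, 6, 14, 27]
Old median = 9/2
Insert x = 37
Old length even (6). Middle pair: indices 2,3 = 3,6.
New length odd (7). New median = single middle element.
x = 37: 6 elements are < x, 0 elements are > x.
New sorted list: [-11, -8, 3, 6, 14, 27, 37]
New median = 6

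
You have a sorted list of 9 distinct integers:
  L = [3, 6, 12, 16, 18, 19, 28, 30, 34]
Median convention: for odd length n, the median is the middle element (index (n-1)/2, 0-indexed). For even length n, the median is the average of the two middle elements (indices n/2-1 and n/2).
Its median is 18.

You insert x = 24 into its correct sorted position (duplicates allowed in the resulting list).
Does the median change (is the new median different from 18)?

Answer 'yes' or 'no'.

Old median = 18
Insert x = 24
New median = 37/2
Changed? yes

Answer: yes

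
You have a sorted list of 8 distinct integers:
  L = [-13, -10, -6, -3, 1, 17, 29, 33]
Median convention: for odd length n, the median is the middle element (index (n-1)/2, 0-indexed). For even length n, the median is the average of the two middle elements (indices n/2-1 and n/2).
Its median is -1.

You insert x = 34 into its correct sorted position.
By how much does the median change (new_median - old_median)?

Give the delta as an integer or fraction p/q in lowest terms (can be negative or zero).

Old median = -1
After inserting x = 34: new sorted = [-13, -10, -6, -3, 1, 17, 29, 33, 34]
New median = 1
Delta = 1 - -1 = 2

Answer: 2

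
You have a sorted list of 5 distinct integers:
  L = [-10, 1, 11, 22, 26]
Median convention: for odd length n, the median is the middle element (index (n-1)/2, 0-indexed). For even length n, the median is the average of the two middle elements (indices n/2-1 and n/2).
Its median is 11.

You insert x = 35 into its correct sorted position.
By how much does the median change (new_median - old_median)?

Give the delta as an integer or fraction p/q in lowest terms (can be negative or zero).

Answer: 11/2

Derivation:
Old median = 11
After inserting x = 35: new sorted = [-10, 1, 11, 22, 26, 35]
New median = 33/2
Delta = 33/2 - 11 = 11/2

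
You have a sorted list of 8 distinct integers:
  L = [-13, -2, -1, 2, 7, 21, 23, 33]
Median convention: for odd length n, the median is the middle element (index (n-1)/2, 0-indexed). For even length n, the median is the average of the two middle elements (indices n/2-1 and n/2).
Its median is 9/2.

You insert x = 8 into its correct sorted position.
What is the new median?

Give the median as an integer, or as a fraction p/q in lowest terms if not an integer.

Old list (sorted, length 8): [-13, -2, -1, 2, 7, 21, 23, 33]
Old median = 9/2
Insert x = 8
Old length even (8). Middle pair: indices 3,4 = 2,7.
New length odd (9). New median = single middle element.
x = 8: 5 elements are < x, 3 elements are > x.
New sorted list: [-13, -2, -1, 2, 7, 8, 21, 23, 33]
New median = 7

Answer: 7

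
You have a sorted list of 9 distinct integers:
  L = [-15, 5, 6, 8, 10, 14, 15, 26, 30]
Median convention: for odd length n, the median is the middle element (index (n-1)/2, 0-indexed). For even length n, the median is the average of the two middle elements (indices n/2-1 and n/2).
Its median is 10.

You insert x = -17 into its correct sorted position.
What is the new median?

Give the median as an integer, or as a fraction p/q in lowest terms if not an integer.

Old list (sorted, length 9): [-15, 5, 6, 8, 10, 14, 15, 26, 30]
Old median = 10
Insert x = -17
Old length odd (9). Middle was index 4 = 10.
New length even (10). New median = avg of two middle elements.
x = -17: 0 elements are < x, 9 elements are > x.
New sorted list: [-17, -15, 5, 6, 8, 10, 14, 15, 26, 30]
New median = 9

Answer: 9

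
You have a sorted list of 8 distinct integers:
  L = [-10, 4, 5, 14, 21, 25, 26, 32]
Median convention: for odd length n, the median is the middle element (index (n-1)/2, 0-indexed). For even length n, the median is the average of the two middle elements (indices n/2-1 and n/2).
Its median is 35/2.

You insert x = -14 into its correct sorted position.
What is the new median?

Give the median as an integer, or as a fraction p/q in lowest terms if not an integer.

Answer: 14

Derivation:
Old list (sorted, length 8): [-10, 4, 5, 14, 21, 25, 26, 32]
Old median = 35/2
Insert x = -14
Old length even (8). Middle pair: indices 3,4 = 14,21.
New length odd (9). New median = single middle element.
x = -14: 0 elements are < x, 8 elements are > x.
New sorted list: [-14, -10, 4, 5, 14, 21, 25, 26, 32]
New median = 14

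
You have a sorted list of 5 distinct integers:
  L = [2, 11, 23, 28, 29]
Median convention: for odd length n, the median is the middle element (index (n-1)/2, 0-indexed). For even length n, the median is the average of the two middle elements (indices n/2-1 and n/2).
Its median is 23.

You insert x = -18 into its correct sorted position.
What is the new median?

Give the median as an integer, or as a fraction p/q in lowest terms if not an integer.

Old list (sorted, length 5): [2, 11, 23, 28, 29]
Old median = 23
Insert x = -18
Old length odd (5). Middle was index 2 = 23.
New length even (6). New median = avg of two middle elements.
x = -18: 0 elements are < x, 5 elements are > x.
New sorted list: [-18, 2, 11, 23, 28, 29]
New median = 17

Answer: 17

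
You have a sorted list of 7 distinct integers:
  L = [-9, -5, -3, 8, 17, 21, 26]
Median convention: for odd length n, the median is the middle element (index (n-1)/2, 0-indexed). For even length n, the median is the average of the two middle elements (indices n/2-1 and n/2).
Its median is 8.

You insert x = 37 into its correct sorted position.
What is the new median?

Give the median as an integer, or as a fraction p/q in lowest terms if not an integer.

Old list (sorted, length 7): [-9, -5, -3, 8, 17, 21, 26]
Old median = 8
Insert x = 37
Old length odd (7). Middle was index 3 = 8.
New length even (8). New median = avg of two middle elements.
x = 37: 7 elements are < x, 0 elements are > x.
New sorted list: [-9, -5, -3, 8, 17, 21, 26, 37]
New median = 25/2

Answer: 25/2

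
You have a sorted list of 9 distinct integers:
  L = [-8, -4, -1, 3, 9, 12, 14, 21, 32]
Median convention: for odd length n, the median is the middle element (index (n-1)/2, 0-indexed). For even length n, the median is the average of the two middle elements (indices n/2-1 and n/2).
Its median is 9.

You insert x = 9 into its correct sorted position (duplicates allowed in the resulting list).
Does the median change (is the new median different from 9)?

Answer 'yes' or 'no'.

Old median = 9
Insert x = 9
New median = 9
Changed? no

Answer: no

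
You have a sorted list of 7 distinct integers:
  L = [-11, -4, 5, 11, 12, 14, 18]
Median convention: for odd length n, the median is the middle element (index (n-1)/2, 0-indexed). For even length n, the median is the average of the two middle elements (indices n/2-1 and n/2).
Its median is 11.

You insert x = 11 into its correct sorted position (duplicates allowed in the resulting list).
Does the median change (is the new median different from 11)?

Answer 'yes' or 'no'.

Answer: no

Derivation:
Old median = 11
Insert x = 11
New median = 11
Changed? no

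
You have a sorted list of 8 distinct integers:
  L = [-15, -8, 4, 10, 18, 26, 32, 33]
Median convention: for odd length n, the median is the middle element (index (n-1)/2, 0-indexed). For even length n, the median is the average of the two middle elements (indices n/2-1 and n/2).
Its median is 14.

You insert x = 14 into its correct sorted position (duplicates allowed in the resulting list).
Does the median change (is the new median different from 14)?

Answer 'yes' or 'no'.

Answer: no

Derivation:
Old median = 14
Insert x = 14
New median = 14
Changed? no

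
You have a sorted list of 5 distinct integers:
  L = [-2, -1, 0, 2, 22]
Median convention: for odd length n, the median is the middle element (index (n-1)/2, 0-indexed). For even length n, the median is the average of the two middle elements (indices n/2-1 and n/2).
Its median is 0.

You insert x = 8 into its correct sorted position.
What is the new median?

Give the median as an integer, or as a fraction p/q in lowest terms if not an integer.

Answer: 1

Derivation:
Old list (sorted, length 5): [-2, -1, 0, 2, 22]
Old median = 0
Insert x = 8
Old length odd (5). Middle was index 2 = 0.
New length even (6). New median = avg of two middle elements.
x = 8: 4 elements are < x, 1 elements are > x.
New sorted list: [-2, -1, 0, 2, 8, 22]
New median = 1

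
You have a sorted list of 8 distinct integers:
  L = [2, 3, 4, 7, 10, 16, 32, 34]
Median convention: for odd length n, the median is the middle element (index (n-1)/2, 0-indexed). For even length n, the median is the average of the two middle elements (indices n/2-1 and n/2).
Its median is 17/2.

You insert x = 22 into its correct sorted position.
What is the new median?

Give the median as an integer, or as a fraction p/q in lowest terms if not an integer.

Old list (sorted, length 8): [2, 3, 4, 7, 10, 16, 32, 34]
Old median = 17/2
Insert x = 22
Old length even (8). Middle pair: indices 3,4 = 7,10.
New length odd (9). New median = single middle element.
x = 22: 6 elements are < x, 2 elements are > x.
New sorted list: [2, 3, 4, 7, 10, 16, 22, 32, 34]
New median = 10

Answer: 10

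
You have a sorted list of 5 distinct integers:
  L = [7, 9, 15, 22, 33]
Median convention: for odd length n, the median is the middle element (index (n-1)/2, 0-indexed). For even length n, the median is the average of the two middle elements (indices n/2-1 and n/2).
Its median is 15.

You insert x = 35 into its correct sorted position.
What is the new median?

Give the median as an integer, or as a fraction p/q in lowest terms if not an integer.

Old list (sorted, length 5): [7, 9, 15, 22, 33]
Old median = 15
Insert x = 35
Old length odd (5). Middle was index 2 = 15.
New length even (6). New median = avg of two middle elements.
x = 35: 5 elements are < x, 0 elements are > x.
New sorted list: [7, 9, 15, 22, 33, 35]
New median = 37/2

Answer: 37/2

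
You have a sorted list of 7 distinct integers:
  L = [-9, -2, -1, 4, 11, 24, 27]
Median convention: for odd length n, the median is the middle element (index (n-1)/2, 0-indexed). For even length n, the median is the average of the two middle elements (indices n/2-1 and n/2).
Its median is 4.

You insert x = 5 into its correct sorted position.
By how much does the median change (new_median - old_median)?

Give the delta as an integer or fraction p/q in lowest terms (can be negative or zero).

Answer: 1/2

Derivation:
Old median = 4
After inserting x = 5: new sorted = [-9, -2, -1, 4, 5, 11, 24, 27]
New median = 9/2
Delta = 9/2 - 4 = 1/2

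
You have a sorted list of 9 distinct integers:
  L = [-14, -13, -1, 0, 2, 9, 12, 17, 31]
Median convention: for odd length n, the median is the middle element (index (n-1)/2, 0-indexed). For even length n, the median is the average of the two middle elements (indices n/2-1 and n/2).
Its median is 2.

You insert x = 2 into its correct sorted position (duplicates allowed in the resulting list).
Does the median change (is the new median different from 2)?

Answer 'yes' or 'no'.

Old median = 2
Insert x = 2
New median = 2
Changed? no

Answer: no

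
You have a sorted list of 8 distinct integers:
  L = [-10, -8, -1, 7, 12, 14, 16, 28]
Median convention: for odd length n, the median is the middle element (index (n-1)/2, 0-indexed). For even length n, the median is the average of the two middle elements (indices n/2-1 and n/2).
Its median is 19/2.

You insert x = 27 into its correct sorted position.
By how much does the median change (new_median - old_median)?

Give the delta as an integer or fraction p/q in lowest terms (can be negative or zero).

Answer: 5/2

Derivation:
Old median = 19/2
After inserting x = 27: new sorted = [-10, -8, -1, 7, 12, 14, 16, 27, 28]
New median = 12
Delta = 12 - 19/2 = 5/2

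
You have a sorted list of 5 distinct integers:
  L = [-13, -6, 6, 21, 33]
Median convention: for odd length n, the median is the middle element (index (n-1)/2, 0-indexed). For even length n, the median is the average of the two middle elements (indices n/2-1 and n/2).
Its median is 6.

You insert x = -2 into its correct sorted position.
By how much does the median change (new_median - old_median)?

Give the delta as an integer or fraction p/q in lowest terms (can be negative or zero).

Old median = 6
After inserting x = -2: new sorted = [-13, -6, -2, 6, 21, 33]
New median = 2
Delta = 2 - 6 = -4

Answer: -4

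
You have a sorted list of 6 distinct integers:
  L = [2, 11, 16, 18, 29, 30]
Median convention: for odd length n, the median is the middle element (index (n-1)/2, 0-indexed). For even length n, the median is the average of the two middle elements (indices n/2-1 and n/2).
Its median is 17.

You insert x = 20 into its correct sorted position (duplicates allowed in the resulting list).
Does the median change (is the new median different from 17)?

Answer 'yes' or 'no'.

Answer: yes

Derivation:
Old median = 17
Insert x = 20
New median = 18
Changed? yes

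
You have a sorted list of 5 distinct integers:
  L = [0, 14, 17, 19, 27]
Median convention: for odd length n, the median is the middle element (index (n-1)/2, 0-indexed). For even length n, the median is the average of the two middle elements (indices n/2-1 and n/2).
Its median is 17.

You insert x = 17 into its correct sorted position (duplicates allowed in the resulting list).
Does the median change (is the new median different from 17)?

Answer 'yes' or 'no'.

Old median = 17
Insert x = 17
New median = 17
Changed? no

Answer: no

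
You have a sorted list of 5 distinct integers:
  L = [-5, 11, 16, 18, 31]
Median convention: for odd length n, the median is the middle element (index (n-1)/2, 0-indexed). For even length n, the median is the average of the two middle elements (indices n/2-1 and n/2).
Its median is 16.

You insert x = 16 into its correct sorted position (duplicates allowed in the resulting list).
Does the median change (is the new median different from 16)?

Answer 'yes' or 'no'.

Old median = 16
Insert x = 16
New median = 16
Changed? no

Answer: no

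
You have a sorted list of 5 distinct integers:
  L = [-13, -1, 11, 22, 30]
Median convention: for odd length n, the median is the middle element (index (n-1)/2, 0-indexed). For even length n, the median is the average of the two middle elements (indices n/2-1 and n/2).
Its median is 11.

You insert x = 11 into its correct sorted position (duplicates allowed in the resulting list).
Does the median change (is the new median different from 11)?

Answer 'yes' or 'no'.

Answer: no

Derivation:
Old median = 11
Insert x = 11
New median = 11
Changed? no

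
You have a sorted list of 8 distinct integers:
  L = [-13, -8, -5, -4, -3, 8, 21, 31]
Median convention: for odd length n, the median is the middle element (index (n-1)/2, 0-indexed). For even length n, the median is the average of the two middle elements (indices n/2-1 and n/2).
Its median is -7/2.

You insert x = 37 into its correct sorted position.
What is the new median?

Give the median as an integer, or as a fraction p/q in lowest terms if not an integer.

Answer: -3

Derivation:
Old list (sorted, length 8): [-13, -8, -5, -4, -3, 8, 21, 31]
Old median = -7/2
Insert x = 37
Old length even (8). Middle pair: indices 3,4 = -4,-3.
New length odd (9). New median = single middle element.
x = 37: 8 elements are < x, 0 elements are > x.
New sorted list: [-13, -8, -5, -4, -3, 8, 21, 31, 37]
New median = -3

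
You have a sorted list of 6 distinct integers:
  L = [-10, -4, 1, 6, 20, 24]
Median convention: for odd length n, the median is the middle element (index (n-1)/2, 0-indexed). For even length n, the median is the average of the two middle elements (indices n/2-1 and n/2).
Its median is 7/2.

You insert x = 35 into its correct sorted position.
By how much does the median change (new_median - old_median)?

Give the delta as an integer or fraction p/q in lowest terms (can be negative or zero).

Old median = 7/2
After inserting x = 35: new sorted = [-10, -4, 1, 6, 20, 24, 35]
New median = 6
Delta = 6 - 7/2 = 5/2

Answer: 5/2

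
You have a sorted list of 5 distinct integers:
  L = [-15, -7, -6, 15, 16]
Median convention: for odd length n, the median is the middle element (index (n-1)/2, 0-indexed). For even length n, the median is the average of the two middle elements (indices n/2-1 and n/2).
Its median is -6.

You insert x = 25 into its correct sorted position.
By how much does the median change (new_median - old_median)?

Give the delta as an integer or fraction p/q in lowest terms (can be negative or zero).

Answer: 21/2

Derivation:
Old median = -6
After inserting x = 25: new sorted = [-15, -7, -6, 15, 16, 25]
New median = 9/2
Delta = 9/2 - -6 = 21/2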